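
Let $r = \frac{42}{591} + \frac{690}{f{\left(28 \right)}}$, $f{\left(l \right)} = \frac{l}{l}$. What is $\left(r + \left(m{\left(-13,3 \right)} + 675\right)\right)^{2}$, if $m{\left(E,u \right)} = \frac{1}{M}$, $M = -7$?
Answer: $\frac{3542812359696}{1901641} \approx 1.863 \cdot 10^{6}$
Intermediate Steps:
$f{\left(l \right)} = 1$
$m{\left(E,u \right)} = - \frac{1}{7}$ ($m{\left(E,u \right)} = \frac{1}{-7} = - \frac{1}{7}$)
$r = \frac{135944}{197}$ ($r = \frac{42}{591} + \frac{690}{1} = 42 \cdot \frac{1}{591} + 690 \cdot 1 = \frac{14}{197} + 690 = \frac{135944}{197} \approx 690.07$)
$\left(r + \left(m{\left(-13,3 \right)} + 675\right)\right)^{2} = \left(\frac{135944}{197} + \left(- \frac{1}{7} + 675\right)\right)^{2} = \left(\frac{135944}{197} + \frac{4724}{7}\right)^{2} = \left(\frac{1882236}{1379}\right)^{2} = \frac{3542812359696}{1901641}$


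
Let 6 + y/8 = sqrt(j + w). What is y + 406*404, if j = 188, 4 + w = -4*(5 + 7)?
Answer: 163976 + 16*sqrt(34) ≈ 1.6407e+5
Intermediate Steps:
w = -52 (w = -4 - 4*(5 + 7) = -4 - 4*12 = -4 - 48 = -52)
y = -48 + 16*sqrt(34) (y = -48 + 8*sqrt(188 - 52) = -48 + 8*sqrt(136) = -48 + 8*(2*sqrt(34)) = -48 + 16*sqrt(34) ≈ 45.295)
y + 406*404 = (-48 + 16*sqrt(34)) + 406*404 = (-48 + 16*sqrt(34)) + 164024 = 163976 + 16*sqrt(34)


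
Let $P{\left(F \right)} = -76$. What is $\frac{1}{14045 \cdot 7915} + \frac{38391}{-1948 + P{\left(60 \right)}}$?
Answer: $- \frac{4267780622401}{225000338200} \approx -18.968$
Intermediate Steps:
$\frac{1}{14045 \cdot 7915} + \frac{38391}{-1948 + P{\left(60 \right)}} = \frac{1}{14045 \cdot 7915} + \frac{38391}{-1948 - 76} = \frac{1}{14045} \cdot \frac{1}{7915} + \frac{38391}{-2024} = \frac{1}{111166175} + 38391 \left(- \frac{1}{2024}\right) = \frac{1}{111166175} - \frac{38391}{2024} = - \frac{4267780622401}{225000338200}$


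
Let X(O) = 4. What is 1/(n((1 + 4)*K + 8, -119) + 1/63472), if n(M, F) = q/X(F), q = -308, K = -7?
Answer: -63472/4887343 ≈ -0.012987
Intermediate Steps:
n(M, F) = -77 (n(M, F) = -308/4 = -308*¼ = -77)
1/(n((1 + 4)*K + 8, -119) + 1/63472) = 1/(-77 + 1/63472) = 1/(-4887343/63472) = -63472/4887343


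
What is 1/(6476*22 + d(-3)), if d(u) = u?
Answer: 1/142469 ≈ 7.0191e-6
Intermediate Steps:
1/(6476*22 + d(-3)) = 1/(6476*22 - 3) = 1/(142472 - 3) = 1/142469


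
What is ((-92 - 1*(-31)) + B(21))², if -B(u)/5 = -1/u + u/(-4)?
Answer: 8404201/7056 ≈ 1191.1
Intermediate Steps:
B(u) = 5/u + 5*u/4 (B(u) = -5*(-1/u + u/(-4)) = -5*(-1/u + u*(-¼)) = -5*(-1/u - u/4) = 5/u + 5*u/4)
((-92 - 1*(-31)) + B(21))² = ((-92 - 1*(-31)) + (5/21 + (5/4)*21))² = ((-92 + 31) + (5*(1/21) + 105/4))² = (-61 + (5/21 + 105/4))² = (-61 + 2225/84)² = (-2899/84)² = 8404201/7056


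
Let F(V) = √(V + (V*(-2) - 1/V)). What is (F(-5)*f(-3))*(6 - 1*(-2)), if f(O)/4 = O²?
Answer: 288*√130/5 ≈ 656.74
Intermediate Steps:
f(O) = 4*O²
F(V) = √(-V - 1/V) (F(V) = √(V + (-2*V - 1/V)) = √(V + (-1/V - 2*V)) = √(-V - 1/V))
(F(-5)*f(-3))*(6 - 1*(-2)) = (√(-1*(-5) - 1/(-5))*(4*(-3)²))*(6 - 1*(-2)) = (√(5 - 1*(-⅕))*(4*9))*(6 + 2) = (√(5 + ⅕)*36)*8 = (√(26/5)*36)*8 = ((√130/5)*36)*8 = (36*√130/5)*8 = 288*√130/5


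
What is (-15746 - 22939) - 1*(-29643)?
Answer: -9042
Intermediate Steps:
(-15746 - 22939) - 1*(-29643) = -38685 + 29643 = -9042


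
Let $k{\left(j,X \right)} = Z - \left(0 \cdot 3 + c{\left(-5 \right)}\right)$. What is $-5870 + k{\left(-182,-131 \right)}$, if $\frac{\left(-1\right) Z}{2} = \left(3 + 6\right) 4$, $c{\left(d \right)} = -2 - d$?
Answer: $-5945$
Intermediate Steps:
$Z = -72$ ($Z = - 2 \left(3 + 6\right) 4 = - 2 \cdot 9 \cdot 4 = \left(-2\right) 36 = -72$)
$k{\left(j,X \right)} = -75$ ($k{\left(j,X \right)} = -72 - \left(0 \cdot 3 - -3\right) = -72 - \left(0 + \left(-2 + 5\right)\right) = -72 - \left(0 + 3\right) = -72 - 3 = -75$)
$-5870 + k{\left(-182,-131 \right)} = -5870 - 75 = -5945$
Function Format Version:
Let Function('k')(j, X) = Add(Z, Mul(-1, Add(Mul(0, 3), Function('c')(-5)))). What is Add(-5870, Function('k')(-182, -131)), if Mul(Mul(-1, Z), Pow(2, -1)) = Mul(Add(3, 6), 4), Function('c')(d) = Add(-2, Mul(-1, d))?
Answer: -5945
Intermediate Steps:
Z = -72 (Z = Mul(-2, Mul(Add(3, 6), 4)) = Mul(-2, Mul(9, 4)) = Mul(-2, 36) = -72)
Function('k')(j, X) = -75 (Function('k')(j, X) = Add(-72, Mul(-1, Add(Mul(0, 3), Add(-2, Mul(-1, -5))))) = Add(-72, Mul(-1, Add(0, Add(-2, 5)))) = Add(-72, Mul(-1, Add(0, 3))) = Add(-72, Mul(-1, 3)) = Add(-72, -3) = -75)
Add(-5870, Function('k')(-182, -131)) = Add(-5870, -75) = -5945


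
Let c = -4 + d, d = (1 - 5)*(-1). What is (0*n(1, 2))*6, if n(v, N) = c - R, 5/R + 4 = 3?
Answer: 0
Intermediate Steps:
R = -5 (R = 5/(-4 + 3) = 5/(-1) = 5*(-1) = -5)
d = 4 (d = -4*(-1) = 4)
c = 0 (c = -4 + 4 = 0)
n(v, N) = 5 (n(v, N) = 0 - 1*(-5) = 0 + 5 = 5)
(0*n(1, 2))*6 = (0*5)*6 = 0*6 = 0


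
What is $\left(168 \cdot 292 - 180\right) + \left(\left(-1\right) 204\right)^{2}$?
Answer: $90492$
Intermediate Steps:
$\left(168 \cdot 292 - 180\right) + \left(\left(-1\right) 204\right)^{2} = \left(49056 - 180\right) + \left(-204\right)^{2} = 48876 + 41616 = 90492$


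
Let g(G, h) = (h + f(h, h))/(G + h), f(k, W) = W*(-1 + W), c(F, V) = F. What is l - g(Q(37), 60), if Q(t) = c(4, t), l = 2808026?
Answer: 11231879/4 ≈ 2.8080e+6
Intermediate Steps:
Q(t) = 4
g(G, h) = (h + h*(-1 + h))/(G + h)
l - g(Q(37), 60) = 2808026 - 60²/(4 + 60) = 2808026 - 3600/64 = 2808026 - 1*225/4 = 2808026 - 225/4 = 11231879/4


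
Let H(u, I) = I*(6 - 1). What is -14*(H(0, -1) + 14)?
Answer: -126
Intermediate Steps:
H(u, I) = 5*I (H(u, I) = I*5 = 5*I)
-14*(H(0, -1) + 14) = -14*(5*(-1) + 14) = -14*(-5 + 14) = -14*9 = -126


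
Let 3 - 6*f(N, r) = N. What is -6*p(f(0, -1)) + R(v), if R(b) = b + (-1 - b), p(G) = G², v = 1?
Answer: -5/2 ≈ -2.5000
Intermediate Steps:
f(N, r) = ½ - N/6
R(b) = -1
-6*p(f(0, -1)) + R(v) = -6*(½ - ⅙*0)² - 1 = -6*(½ + 0)² - 1 = -6*(½)² - 1 = -6*¼ - 1 = -3/2 - 1 = -5/2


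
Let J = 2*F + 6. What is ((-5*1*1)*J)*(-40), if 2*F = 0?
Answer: 1200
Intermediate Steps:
F = 0 (F = (½)*0 = 0)
J = 6 (J = 2*0 + 6 = 0 + 6 = 6)
((-5*1*1)*J)*(-40) = ((-5*1*1)*6)*(-40) = (-5*1*6)*(-40) = -5*6*(-40) = -30*(-40) = 1200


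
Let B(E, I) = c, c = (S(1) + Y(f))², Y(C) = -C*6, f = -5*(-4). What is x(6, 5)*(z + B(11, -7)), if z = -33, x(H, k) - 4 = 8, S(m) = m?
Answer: 169536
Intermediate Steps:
x(H, k) = 12 (x(H, k) = 4 + 8 = 12)
f = 20
Y(C) = -6*C
c = 14161 (c = (1 - 6*20)² = (1 - 120)² = (-119)² = 14161)
B(E, I) = 14161
x(6, 5)*(z + B(11, -7)) = 12*(-33 + 14161) = 12*14128 = 169536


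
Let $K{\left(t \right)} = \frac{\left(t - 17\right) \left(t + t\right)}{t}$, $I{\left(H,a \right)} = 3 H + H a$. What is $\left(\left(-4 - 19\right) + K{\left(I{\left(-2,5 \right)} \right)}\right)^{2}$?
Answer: $7921$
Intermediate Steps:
$K{\left(t \right)} = -34 + 2 t$ ($K{\left(t \right)} = \frac{\left(-17 + t\right) 2 t}{t} = \frac{2 t \left(-17 + t\right)}{t} = -34 + 2 t$)
$\left(\left(-4 - 19\right) + K{\left(I{\left(-2,5 \right)} \right)}\right)^{2} = \left(\left(-4 - 19\right) - \left(34 - 2 \left(- 2 \left(3 + 5\right)\right)\right)\right)^{2} = \left(\left(-4 - 19\right) - \left(34 - 2 \left(\left(-2\right) 8\right)\right)\right)^{2} = \left(-23 + \left(-34 + 2 \left(-16\right)\right)\right)^{2} = \left(-23 - 66\right)^{2} = \left(-89\right)^{2} = 7921$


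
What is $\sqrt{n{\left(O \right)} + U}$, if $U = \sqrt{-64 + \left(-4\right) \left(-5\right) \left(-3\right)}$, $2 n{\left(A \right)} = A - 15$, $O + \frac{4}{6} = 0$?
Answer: $\frac{\sqrt{-282 + 72 i \sqrt{31}}}{6} \approx 1.7002 + 3.2748 i$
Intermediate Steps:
$O = - \frac{2}{3}$ ($O = - \frac{2}{3} + 0 = - \frac{2}{3} \approx -0.66667$)
$n{\left(A \right)} = - \frac{15}{2} + \frac{A}{2}$ ($n{\left(A \right)} = \frac{A - 15}{2} = \frac{-15 + A}{2} = - \frac{15}{2} + \frac{A}{2}$)
$U = 2 i \sqrt{31}$ ($U = \sqrt{-64 + 20 \left(-3\right)} = \sqrt{-64 - 60} = \sqrt{-124} = 2 i \sqrt{31} \approx 11.136 i$)
$\sqrt{n{\left(O \right)} + U} = \sqrt{\left(- \frac{15}{2} + \frac{1}{2} \left(- \frac{2}{3}\right)\right) + 2 i \sqrt{31}} = \sqrt{\left(- \frac{15}{2} - \frac{1}{3}\right) + 2 i \sqrt{31}} = \sqrt{- \frac{47}{6} + 2 i \sqrt{31}}$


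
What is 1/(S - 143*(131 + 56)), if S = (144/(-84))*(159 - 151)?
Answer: -7/187283 ≈ -3.7377e-5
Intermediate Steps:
S = -96/7 (S = (144*(-1/84))*8 = -12/7*8 = -96/7 ≈ -13.714)
1/(S - 143*(131 + 56)) = 1/(-96/7 - 143*(131 + 56)) = 1/(-96/7 - 143*187) = 1/(-96/7 - 26741) = 1/(-187283/7) = -7/187283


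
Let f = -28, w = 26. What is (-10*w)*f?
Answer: 7280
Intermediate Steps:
(-10*w)*f = -10*26*(-28) = -260*(-28) = 7280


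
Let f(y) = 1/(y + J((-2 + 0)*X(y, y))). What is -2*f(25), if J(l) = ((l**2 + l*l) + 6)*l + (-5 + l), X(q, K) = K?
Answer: 1/125165 ≈ 7.9895e-6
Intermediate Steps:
J(l) = -5 + l + l*(6 + 2*l**2) (J(l) = ((l**2 + l**2) + 6)*l + (-5 + l) = (2*l**2 + 6)*l + (-5 + l) = (6 + 2*l**2)*l + (-5 + l) = l*(6 + 2*l**2) + (-5 + l) = -5 + l + l*(6 + 2*l**2))
f(y) = 1/(-5 - 16*y**3 - 13*y) (f(y) = 1/(y + (-5 + 2*((-2 + 0)*y)**3 + 7*((-2 + 0)*y))) = 1/(y + (-5 + 2*(-2*y)**3 + 7*(-2*y))) = 1/(y + (-5 + 2*(-8*y**3) - 14*y)) = 1/(y + (-5 - 16*y**3 - 14*y)) = 1/(-5 - 16*y**3 - 13*y))
-2*f(25) = -2/(-5 - 16*25**3 - 13*25) = -2/(-5 - 16*15625 - 325) = -2/(-5 - 250000 - 325) = -2/(-250330) = -2*(-1/250330) = 1/125165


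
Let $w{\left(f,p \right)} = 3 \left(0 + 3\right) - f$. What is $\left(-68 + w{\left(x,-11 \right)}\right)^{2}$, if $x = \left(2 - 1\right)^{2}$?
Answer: $3600$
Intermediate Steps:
$x = 1$ ($x = 1^{2} = 1$)
$w{\left(f,p \right)} = 9 - f$ ($w{\left(f,p \right)} = 3 \cdot 3 - f = 9 - f$)
$\left(-68 + w{\left(x,-11 \right)}\right)^{2} = \left(-68 + \left(9 - 1\right)\right)^{2} = \left(-68 + 8\right)^{2} = \left(-60\right)^{2} = 3600$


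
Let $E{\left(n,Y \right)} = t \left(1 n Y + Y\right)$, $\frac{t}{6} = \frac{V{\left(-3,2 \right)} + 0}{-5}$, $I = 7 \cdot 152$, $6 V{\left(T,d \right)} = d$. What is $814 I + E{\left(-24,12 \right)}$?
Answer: $\frac{4331032}{5} \approx 8.6621 \cdot 10^{5}$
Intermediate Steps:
$V{\left(T,d \right)} = \frac{d}{6}$
$I = 1064$
$t = - \frac{2}{5}$ ($t = 6 \frac{\frac{1}{6} \cdot 2 + 0}{-5} = 6 \left(\frac{1}{3} + 0\right) \left(- \frac{1}{5}\right) = 6 \cdot \frac{1}{3} \left(- \frac{1}{5}\right) = 6 \left(- \frac{1}{15}\right) = - \frac{2}{5} \approx -0.4$)
$E{\left(n,Y \right)} = - \frac{2 Y}{5} - \frac{2 Y n}{5}$ ($E{\left(n,Y \right)} = - \frac{2 \left(1 n Y + Y\right)}{5} = - \frac{2 \left(n Y + Y\right)}{5} = - \frac{2 \left(Y n + Y\right)}{5} = - \frac{2 \left(Y + Y n\right)}{5} = - \frac{2 Y}{5} - \frac{2 Y n}{5}$)
$814 I + E{\left(-24,12 \right)} = 814 \cdot 1064 - \frac{24 \left(1 - 24\right)}{5} = 866096 - \frac{24}{5} \left(-23\right) = 866096 + \frac{552}{5} = \frac{4331032}{5}$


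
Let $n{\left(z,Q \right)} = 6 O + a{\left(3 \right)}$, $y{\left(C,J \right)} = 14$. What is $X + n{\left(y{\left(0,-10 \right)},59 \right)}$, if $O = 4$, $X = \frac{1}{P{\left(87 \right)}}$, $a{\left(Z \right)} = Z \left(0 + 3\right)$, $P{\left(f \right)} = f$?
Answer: $\frac{2872}{87} \approx 33.011$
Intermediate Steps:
$a{\left(Z \right)} = 3 Z$ ($a{\left(Z \right)} = Z 3 = 3 Z$)
$X = \frac{1}{87} \approx 0.011494$
$n{\left(z,Q \right)} = 33$ ($n{\left(z,Q \right)} = 6 \cdot 4 + 3 \cdot 3 = 24 + 9 = 33$)
$X + n{\left(y{\left(0,-10 \right)},59 \right)} = \frac{1}{87} + 33 = \frac{2872}{87}$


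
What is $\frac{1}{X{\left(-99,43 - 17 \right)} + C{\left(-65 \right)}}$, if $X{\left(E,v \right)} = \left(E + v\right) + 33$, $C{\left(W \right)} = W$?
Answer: $- \frac{1}{105} \approx -0.0095238$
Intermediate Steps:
$X{\left(E,v \right)} = 33 + E + v$
$\frac{1}{X{\left(-99,43 - 17 \right)} + C{\left(-65 \right)}} = \frac{1}{\left(33 - 99 + \left(43 - 17\right)\right) - 65} = \frac{1}{\left(33 - 99 + 26\right) - 65} = \frac{1}{-40 - 65} = \frac{1}{-105} = - \frac{1}{105}$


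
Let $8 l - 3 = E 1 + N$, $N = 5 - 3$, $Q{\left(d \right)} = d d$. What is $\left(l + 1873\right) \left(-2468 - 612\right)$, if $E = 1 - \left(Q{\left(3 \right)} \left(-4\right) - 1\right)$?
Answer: $-5785395$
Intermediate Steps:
$Q{\left(d \right)} = d^{2}$
$N = 2$
$E = 38$ ($E = 1 - \left(3^{2} \left(-4\right) - 1\right) = 1 - \left(9 \left(-4\right) - 1\right) = 1 - \left(-36 - 1\right) = 1 - -37 = 1 + 37 = 38$)
$l = \frac{43}{8}$ ($l = \frac{3}{8} + \frac{38 \cdot 1 + 2}{8} = \frac{3}{8} + \frac{38 + 2}{8} = \frac{3}{8} + \frac{1}{8} \cdot 40 = \frac{3}{8} + 5 = \frac{43}{8} \approx 5.375$)
$\left(l + 1873\right) \left(-2468 - 612\right) = \left(\frac{43}{8} + 1873\right) \left(-2468 - 612\right) = \frac{15027}{8} \left(-3080\right) = -5785395$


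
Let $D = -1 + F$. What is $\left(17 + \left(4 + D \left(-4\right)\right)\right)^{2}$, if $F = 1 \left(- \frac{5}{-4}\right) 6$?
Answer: $25$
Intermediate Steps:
$F = \frac{15}{2}$ ($F = 1 \left(\left(-5\right) \left(- \frac{1}{4}\right)\right) 6 = 1 \cdot \frac{5}{4} \cdot 6 = \frac{5}{4} \cdot 6 = \frac{15}{2} \approx 7.5$)
$D = \frac{13}{2}$ ($D = -1 + \frac{15}{2} = \frac{13}{2} \approx 6.5$)
$\left(17 + \left(4 + D \left(-4\right)\right)\right)^{2} = \left(17 + \left(4 + \frac{13}{2} \left(-4\right)\right)\right)^{2} = \left(17 + \left(4 - 26\right)\right)^{2} = \left(17 - 22\right)^{2} = \left(-5\right)^{2} = 25$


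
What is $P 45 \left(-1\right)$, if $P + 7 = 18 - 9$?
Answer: $-90$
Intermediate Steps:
$P = 2$ ($P = -7 + \left(18 - 9\right) = -7 + 9 = 2$)
$P 45 \left(-1\right) = 2 \cdot 45 \left(-1\right) = 90 \left(-1\right) = -90$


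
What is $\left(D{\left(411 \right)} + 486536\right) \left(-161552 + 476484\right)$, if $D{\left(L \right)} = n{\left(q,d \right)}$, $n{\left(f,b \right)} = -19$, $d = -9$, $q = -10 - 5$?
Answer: $153219771844$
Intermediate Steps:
$q = -15$ ($q = -10 - 5 = -15$)
$D{\left(L \right)} = -19$
$\left(D{\left(411 \right)} + 486536\right) \left(-161552 + 476484\right) = \left(-19 + 486536\right) \left(-161552 + 476484\right) = 486517 \cdot 314932 = 153219771844$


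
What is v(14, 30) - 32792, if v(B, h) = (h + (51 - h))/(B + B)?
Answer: -918125/28 ≈ -32790.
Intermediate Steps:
v(B, h) = 51/(2*B) (v(B, h) = 51/((2*B)) = 51*(1/(2*B)) = 51/(2*B))
v(14, 30) - 32792 = (51/2)/14 - 32792 = (51/2)*(1/14) - 32792 = 51/28 - 32792 = -918125/28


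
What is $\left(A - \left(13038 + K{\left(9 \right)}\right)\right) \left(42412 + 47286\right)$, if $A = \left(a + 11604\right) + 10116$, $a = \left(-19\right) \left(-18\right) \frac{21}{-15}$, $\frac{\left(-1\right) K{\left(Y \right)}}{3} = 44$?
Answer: $\frac{3738253848}{5} \approx 7.4765 \cdot 10^{8}$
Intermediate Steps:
$K{\left(Y \right)} = -132$ ($K{\left(Y \right)} = \left(-3\right) 44 = -132$)
$a = - \frac{2394}{5}$ ($a = 342 \cdot 21 \left(- \frac{1}{15}\right) = 342 \left(- \frac{7}{5}\right) = - \frac{2394}{5} \approx -478.8$)
$A = \frac{106206}{5}$ ($A = \left(- \frac{2394}{5} + 11604\right) + 10116 = \frac{55626}{5} + 10116 = \frac{106206}{5} \approx 21241.0$)
$\left(A - \left(13038 + K{\left(9 \right)}\right)\right) \left(42412 + 47286\right) = \left(\frac{106206}{5} - 12906\right) \left(42412 + 47286\right) = \left(\frac{106206}{5} + \left(-13038 + 132\right)\right) 89698 = \left(\frac{106206}{5} - 12906\right) 89698 = \frac{41676}{5} \cdot 89698 = \frac{3738253848}{5}$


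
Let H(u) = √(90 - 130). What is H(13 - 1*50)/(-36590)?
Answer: -I*√10/18295 ≈ -0.00017285*I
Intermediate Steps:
H(u) = 2*I*√10 (H(u) = √(-40) = 2*I*√10)
H(13 - 1*50)/(-36590) = (2*I*√10)/(-36590) = (2*I*√10)*(-1/36590) = -I*√10/18295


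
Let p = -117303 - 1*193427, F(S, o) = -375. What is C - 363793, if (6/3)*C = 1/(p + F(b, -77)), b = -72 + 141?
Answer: -226355642531/622210 ≈ -3.6379e+5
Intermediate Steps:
b = 69
p = -310730 (p = -117303 - 193427 = -310730)
C = -1/622210 (C = 1/(2*(-310730 - 375)) = (1/2)/(-311105) = (1/2)*(-1/311105) = -1/622210 ≈ -1.6072e-6)
C - 363793 = -1/622210 - 363793 = -226355642531/622210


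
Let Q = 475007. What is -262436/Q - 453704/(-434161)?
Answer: 7813315364/15863808779 ≈ 0.49252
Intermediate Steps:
-262436/Q - 453704/(-434161) = -262436/475007 - 453704/(-434161) = -262436*1/475007 - 453704*(-1/434161) = -262436/475007 + 453704/434161 = 7813315364/15863808779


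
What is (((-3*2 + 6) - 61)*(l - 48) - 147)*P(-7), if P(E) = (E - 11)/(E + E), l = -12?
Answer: 31617/7 ≈ 4516.7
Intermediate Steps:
P(E) = (-11 + E)/(2*E) (P(E) = (-11 + E)/((2*E)) = (-11 + E)*(1/(2*E)) = (-11 + E)/(2*E))
(((-3*2 + 6) - 61)*(l - 48) - 147)*P(-7) = (((-3*2 + 6) - 61)*(-12 - 48) - 147)*((½)*(-11 - 7)/(-7)) = (((-6 + 6) - 61)*(-60) - 147)*((½)*(-⅐)*(-18)) = ((0 - 61)*(-60) - 147)*(9/7) = (-61*(-60) - 147)*(9/7) = (3660 - 147)*(9/7) = 3513*(9/7) = 31617/7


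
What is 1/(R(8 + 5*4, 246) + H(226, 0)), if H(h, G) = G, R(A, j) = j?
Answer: 1/246 ≈ 0.0040650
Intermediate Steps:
1/(R(8 + 5*4, 246) + H(226, 0)) = 1/(246 + 0) = 1/246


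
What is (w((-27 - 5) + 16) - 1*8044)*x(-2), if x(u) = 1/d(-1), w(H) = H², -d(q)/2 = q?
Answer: -3894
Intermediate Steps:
d(q) = -2*q
x(u) = ½ (x(u) = 1/(-2*(-1)) = 1/2 = ½)
(w((-27 - 5) + 16) - 1*8044)*x(-2) = (((-27 - 5) + 16)² - 1*8044)*(½) = ((-32 + 16)² - 8044)*(½) = ((-16)² - 8044)*(½) = (256 - 8044)*(½) = -7788*½ = -3894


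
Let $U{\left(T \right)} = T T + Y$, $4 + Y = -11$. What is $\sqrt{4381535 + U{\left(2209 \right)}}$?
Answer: $\sqrt{9261201} \approx 3043.2$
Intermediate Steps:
$Y = -15$ ($Y = -4 - 11 = -15$)
$U{\left(T \right)} = -15 + T^{2}$ ($U{\left(T \right)} = T T - 15 = T^{2} - 15 = -15 + T^{2}$)
$\sqrt{4381535 + U{\left(2209 \right)}} = \sqrt{4381535 - \left(15 - 2209^{2}\right)} = \sqrt{4381535 + \left(-15 + 4879681\right)} = \sqrt{4381535 + 4879666} = \sqrt{9261201}$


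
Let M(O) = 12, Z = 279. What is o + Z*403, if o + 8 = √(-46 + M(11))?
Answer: 112429 + I*√34 ≈ 1.1243e+5 + 5.831*I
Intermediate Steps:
o = -8 + I*√34 (o = -8 + √(-46 + 12) = -8 + √(-34) = -8 + I*√34 ≈ -8.0 + 5.831*I)
o + Z*403 = (-8 + I*√34) + 279*403 = (-8 + I*√34) + 112437 = 112429 + I*√34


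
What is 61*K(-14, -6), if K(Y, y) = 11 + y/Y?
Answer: 4880/7 ≈ 697.14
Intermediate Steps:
61*K(-14, -6) = 61*(11 - 6/(-14)) = 61*(11 - 6*(-1/14)) = 61*(11 + 3/7) = 61*(80/7) = 4880/7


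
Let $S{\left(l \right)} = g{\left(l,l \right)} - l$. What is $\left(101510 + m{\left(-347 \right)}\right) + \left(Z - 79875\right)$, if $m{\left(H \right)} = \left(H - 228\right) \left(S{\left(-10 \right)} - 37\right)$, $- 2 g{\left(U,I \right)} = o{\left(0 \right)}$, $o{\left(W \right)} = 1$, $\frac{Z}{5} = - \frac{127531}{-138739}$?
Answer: $\frac{10392132715}{277478} \approx 37452.0$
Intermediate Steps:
$Z = \frac{637655}{138739}$ ($Z = 5 \left(- \frac{127531}{-138739}\right) = 5 \left(\left(-127531\right) \left(- \frac{1}{138739}\right)\right) = 5 \cdot \frac{127531}{138739} = \frac{637655}{138739} \approx 4.5961$)
$g{\left(U,I \right)} = - \frac{1}{2}$ ($g{\left(U,I \right)} = \left(- \frac{1}{2}\right) 1 = - \frac{1}{2}$)
$S{\left(l \right)} = - \frac{1}{2} - l$
$m{\left(H \right)} = 6270 - \frac{55 H}{2}$ ($m{\left(H \right)} = \left(H - 228\right) \left(\left(- \frac{1}{2} - -10\right) - 37\right) = \left(-228 + H\right) \left(\left(- \frac{1}{2} + 10\right) - 37\right) = \left(-228 + H\right) \left(\frac{19}{2} - 37\right) = \left(-228 + H\right) \left(- \frac{55}{2}\right) = 6270 - \frac{55 H}{2}$)
$\left(101510 + m{\left(-347 \right)}\right) + \left(Z - 79875\right) = \left(101510 + \left(6270 - - \frac{19085}{2}\right)\right) + \left(\frac{637655}{138739} - 79875\right) = \left(101510 + \left(6270 + \frac{19085}{2}\right)\right) - \frac{11081139970}{138739} = \left(101510 + \frac{31625}{2}\right) - \frac{11081139970}{138739} = \frac{234645}{2} - \frac{11081139970}{138739} = \frac{10392132715}{277478}$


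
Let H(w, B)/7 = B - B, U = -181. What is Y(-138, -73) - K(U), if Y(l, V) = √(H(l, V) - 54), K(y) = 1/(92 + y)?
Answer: 1/89 + 3*I*√6 ≈ 0.011236 + 7.3485*I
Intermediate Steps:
H(w, B) = 0 (H(w, B) = 7*(B - B) = 7*0 = 0)
Y(l, V) = 3*I*√6 (Y(l, V) = √(0 - 54) = √(-54) = 3*I*√6)
Y(-138, -73) - K(U) = 3*I*√6 - 1/(92 - 181) = 3*I*√6 - 1/(-89) = 3*I*√6 - 1*(-1/89) = 3*I*√6 + 1/89 = 1/89 + 3*I*√6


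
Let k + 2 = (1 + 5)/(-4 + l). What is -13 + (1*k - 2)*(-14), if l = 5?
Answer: -41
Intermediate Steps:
k = 4 (k = -2 + (1 + 5)/(-4 + 5) = -2 + 6/1 = -2 + 6*1 = -2 + 6 = 4)
-13 + (1*k - 2)*(-14) = -13 + (1*4 - 2)*(-14) = -13 + (4 - 2)*(-14) = -13 + 2*(-14) = -13 - 28 = -41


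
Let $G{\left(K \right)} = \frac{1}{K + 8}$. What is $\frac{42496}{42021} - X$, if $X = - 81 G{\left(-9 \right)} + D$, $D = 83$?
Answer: $- \frac{6848948}{42021} \approx -162.99$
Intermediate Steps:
$G{\left(K \right)} = \frac{1}{8 + K}$
$X = 164$ ($X = - \frac{81}{8 - 9} + 83 = - \frac{81}{-1} + 83 = \left(-81\right) \left(-1\right) + 83 = 81 + 83 = 164$)
$\frac{42496}{42021} - X = \frac{42496}{42021} - 164 = - \frac{6848948}{42021}$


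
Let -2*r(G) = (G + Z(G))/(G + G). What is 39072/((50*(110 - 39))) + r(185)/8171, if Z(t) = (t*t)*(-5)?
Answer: 160038681/14503525 ≈ 11.034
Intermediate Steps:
Z(t) = -5*t² (Z(t) = t²*(-5) = -5*t²)
r(G) = -(G - 5*G²)/(4*G) (r(G) = -(G - 5*G²)/(2*(G + G)) = -(G - 5*G²)/(2*(2*G)) = -(G - 5*G²)*1/(2*G)/2 = -(G - 5*G²)/(4*G))
39072/((50*(110 - 39))) + r(185)/8171 = 39072/((50*(110 - 39))) + (-¼ + (5/4)*185)/8171 = 39072/((50*71)) + (-¼ + 925/4)*(1/8171) = 39072/3550 + 231*(1/8171) = 39072*(1/3550) + 231/8171 = 19536/1775 + 231/8171 = 160038681/14503525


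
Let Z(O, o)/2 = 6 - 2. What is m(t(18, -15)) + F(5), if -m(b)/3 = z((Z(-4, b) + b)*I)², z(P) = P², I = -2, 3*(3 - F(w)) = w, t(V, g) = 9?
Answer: -12027020/3 ≈ -4.0090e+6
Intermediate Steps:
F(w) = 3 - w/3
Z(O, o) = 8 (Z(O, o) = 2*(6 - 2) = 2*4 = 8)
m(b) = -3*(-16 - 2*b)⁴ (m(b) = -3*16*(8 + b)⁴ = -3*(-16 - 2*b)⁴)
m(t(18, -15)) + F(5) = -48*(8 + 9)⁴ + (3 - ⅓*5) = -48*17⁴ + (3 - 5/3) = -48*83521 + 4/3 = -4009008 + 4/3 = -12027020/3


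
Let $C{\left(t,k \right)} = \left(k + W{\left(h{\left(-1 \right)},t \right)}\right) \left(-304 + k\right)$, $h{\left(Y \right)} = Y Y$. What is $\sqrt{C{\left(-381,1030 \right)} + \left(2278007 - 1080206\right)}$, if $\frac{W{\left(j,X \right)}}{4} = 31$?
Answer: $13 \sqrt{12045} \approx 1426.7$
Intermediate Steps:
$h{\left(Y \right)} = Y^{2}$
$W{\left(j,X \right)} = 124$ ($W{\left(j,X \right)} = 4 \cdot 31 = 124$)
$C{\left(t,k \right)} = \left(-304 + k\right) \left(124 + k\right)$ ($C{\left(t,k \right)} = \left(k + 124\right) \left(-304 + k\right) = \left(124 + k\right) \left(-304 + k\right) = \left(-304 + k\right) \left(124 + k\right)$)
$\sqrt{C{\left(-381,1030 \right)} + \left(2278007 - 1080206\right)} = \sqrt{\left(-37696 + 1030^{2} - 185400\right) + \left(2278007 - 1080206\right)} = \sqrt{\left(-37696 + 1060900 - 185400\right) + \left(2278007 - 1080206\right)} = \sqrt{837804 + 1197801} = \sqrt{2035605} = 13 \sqrt{12045}$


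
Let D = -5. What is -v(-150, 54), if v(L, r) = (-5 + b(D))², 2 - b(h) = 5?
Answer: -64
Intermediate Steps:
b(h) = -3 (b(h) = 2 - 1*5 = 2 - 5 = -3)
v(L, r) = 64 (v(L, r) = (-5 - 3)² = (-8)² = 64)
-v(-150, 54) = -1*64 = -64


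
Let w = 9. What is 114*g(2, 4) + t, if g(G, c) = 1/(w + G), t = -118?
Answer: -1184/11 ≈ -107.64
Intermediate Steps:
g(G, c) = 1/(9 + G)
114*g(2, 4) + t = 114/(9 + 2) - 118 = 114/11 - 118 = -1184/11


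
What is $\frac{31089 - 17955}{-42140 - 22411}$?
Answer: $- \frac{4378}{21517} \approx -0.20347$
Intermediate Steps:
$\frac{31089 - 17955}{-42140 - 22411} = \frac{13134}{-64551} = 13134 \left(- \frac{1}{64551}\right) = - \frac{4378}{21517}$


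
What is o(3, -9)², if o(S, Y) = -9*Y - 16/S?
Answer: 51529/9 ≈ 5725.4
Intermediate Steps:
o(S, Y) = -16/S - 9*Y
o(3, -9)² = (-16/3 - 9*(-9))² = (-16*⅓ + 81)² = (-16/3 + 81)² = (227/3)² = 51529/9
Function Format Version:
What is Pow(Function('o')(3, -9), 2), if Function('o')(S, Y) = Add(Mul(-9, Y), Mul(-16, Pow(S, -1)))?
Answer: Rational(51529, 9) ≈ 5725.4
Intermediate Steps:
Function('o')(S, Y) = Add(Mul(-16, Pow(S, -1)), Mul(-9, Y))
Pow(Function('o')(3, -9), 2) = Pow(Add(Mul(-16, Pow(3, -1)), Mul(-9, -9)), 2) = Pow(Add(Mul(-16, Rational(1, 3)), 81), 2) = Pow(Add(Rational(-16, 3), 81), 2) = Pow(Rational(227, 3), 2) = Rational(51529, 9)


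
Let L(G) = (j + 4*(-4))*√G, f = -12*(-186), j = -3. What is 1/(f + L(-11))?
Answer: 2232/4985795 + 19*I*√11/4985795 ≈ 0.00044767 + 1.2639e-5*I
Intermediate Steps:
f = 2232
L(G) = -19*√G (L(G) = (-3 + 4*(-4))*√G = (-3 - 16)*√G = -19*√G)
1/(f + L(-11)) = 1/(2232 - 19*I*√11)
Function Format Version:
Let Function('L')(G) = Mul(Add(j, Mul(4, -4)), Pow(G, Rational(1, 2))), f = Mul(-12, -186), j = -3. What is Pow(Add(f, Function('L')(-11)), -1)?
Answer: Add(Rational(2232, 4985795), Mul(Rational(19, 4985795), I, Pow(11, Rational(1, 2)))) ≈ Add(0.00044767, Mul(1.2639e-5, I))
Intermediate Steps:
f = 2232
Function('L')(G) = Mul(-19, Pow(G, Rational(1, 2))) (Function('L')(G) = Mul(Add(-3, Mul(4, -4)), Pow(G, Rational(1, 2))) = Mul(Add(-3, -16), Pow(G, Rational(1, 2))) = Mul(-19, Pow(G, Rational(1, 2))))
Pow(Add(f, Function('L')(-11)), -1) = Pow(Add(2232, Mul(-19, Pow(-11, Rational(1, 2)))), -1) = Pow(Add(2232, Mul(-19, Mul(I, Pow(11, Rational(1, 2))))), -1) = Pow(Add(2232, Mul(-19, I, Pow(11, Rational(1, 2)))), -1)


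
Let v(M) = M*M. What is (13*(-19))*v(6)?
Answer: -8892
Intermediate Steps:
v(M) = M²
(13*(-19))*v(6) = (13*(-19))*6² = -247*36 = -8892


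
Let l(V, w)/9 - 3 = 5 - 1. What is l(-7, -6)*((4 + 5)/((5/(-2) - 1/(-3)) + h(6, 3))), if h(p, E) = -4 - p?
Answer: -3402/73 ≈ -46.603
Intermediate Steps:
l(V, w) = 63 (l(V, w) = 27 + 9*(5 - 1) = 27 + 9*4 = 27 + 36 = 63)
l(-7, -6)*((4 + 5)/((5/(-2) - 1/(-3)) + h(6, 3))) = 63*((4 + 5)/((5/(-2) - 1/(-3)) + (-4 - 1*6))) = 63*(9/((5*(-½) - 1*(-⅓)) + (-4 - 6))) = 63*(9/((-5/2 + ⅓) - 10)) = 63*(9/(-13/6 - 10)) = 63*(9/(-73/6)) = 63*(9*(-6/73)) = 63*(-54/73) = -3402/73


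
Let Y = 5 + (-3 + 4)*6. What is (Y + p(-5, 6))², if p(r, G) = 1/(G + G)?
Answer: 17689/144 ≈ 122.84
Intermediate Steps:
p(r, G) = 1/(2*G)
Y = 11 (Y = 5 + 1*6 = 5 + 6 = 11)
(Y + p(-5, 6))² = (11 + (½)/6)² = (11 + (½)*(⅙))² = (11 + 1/12)² = (133/12)² = 17689/144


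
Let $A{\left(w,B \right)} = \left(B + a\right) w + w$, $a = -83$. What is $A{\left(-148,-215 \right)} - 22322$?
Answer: $21634$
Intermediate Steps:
$A{\left(w,B \right)} = w + w \left(-83 + B\right)$ ($A{\left(w,B \right)} = \left(B - 83\right) w + w = \left(-83 + B\right) w + w = w \left(-83 + B\right) + w = w + w \left(-83 + B\right)$)
$A{\left(-148,-215 \right)} - 22322 = - 148 \left(-82 - 215\right) - 22322 = \left(-148\right) \left(-297\right) - 22322 = 43956 - 22322 = 21634$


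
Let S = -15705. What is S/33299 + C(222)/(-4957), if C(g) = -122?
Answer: -73787207/165063143 ≈ -0.44702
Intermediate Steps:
S/33299 + C(222)/(-4957) = -15705/33299 - 122/(-4957) = -15705*1/33299 - 122*(-1/4957) = -15705/33299 + 122/4957 = -73787207/165063143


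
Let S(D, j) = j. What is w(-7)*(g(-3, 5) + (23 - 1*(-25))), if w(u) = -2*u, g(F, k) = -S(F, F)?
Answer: 714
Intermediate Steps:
g(F, k) = -F
w(-7)*(g(-3, 5) + (23 - 1*(-25))) = (-2*(-7))*(-1*(-3) + (23 - 1*(-25))) = 14*(3 + (23 + 25)) = 14*(3 + 48) = 14*51 = 714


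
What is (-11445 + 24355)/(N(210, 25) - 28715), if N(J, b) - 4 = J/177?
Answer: -761690/1693879 ≈ -0.44967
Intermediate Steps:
N(J, b) = 4 + J/177
(-11445 + 24355)/(N(210, 25) - 28715) = (-11445 + 24355)/((4 + (1/177)*210) - 28715) = 12910/((4 + 70/59) - 28715) = 12910/(306/59 - 28715) = 12910/(-1693879/59) = 12910*(-59/1693879) = -761690/1693879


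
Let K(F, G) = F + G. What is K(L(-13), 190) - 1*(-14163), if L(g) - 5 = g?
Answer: 14345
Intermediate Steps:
L(g) = 5 + g
K(L(-13), 190) - 1*(-14163) = ((5 - 13) + 190) - 1*(-14163) = (-8 + 190) + 14163 = 182 + 14163 = 14345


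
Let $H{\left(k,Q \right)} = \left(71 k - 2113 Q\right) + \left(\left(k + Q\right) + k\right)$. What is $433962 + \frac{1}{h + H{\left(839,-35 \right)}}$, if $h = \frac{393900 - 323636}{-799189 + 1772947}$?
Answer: $\frac{28559043093597729}{65810008925} \approx 4.3396 \cdot 10^{5}$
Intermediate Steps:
$H{\left(k,Q \right)} = - 2112 Q + 73 k$ ($H{\left(k,Q \right)} = \left(- 2113 Q + 71 k\right) + \left(\left(Q + k\right) + k\right) = \left(- 2113 Q + 71 k\right) + \left(Q + 2 k\right) = - 2112 Q + 73 k$)
$h = \frac{35132}{486879}$ ($h = \frac{70264}{973758} = 70264 \cdot \frac{1}{973758} = \frac{35132}{486879} \approx 0.072158$)
$433962 + \frac{1}{h + H{\left(839,-35 \right)}} = 433962 + \frac{1}{\frac{35132}{486879} + \left(\left(-2112\right) \left(-35\right) + 73 \cdot 839\right)} = 433962 + \frac{1}{\frac{35132}{486879} + \left(73920 + 61247\right)} = 433962 + \frac{1}{\frac{35132}{486879} + 135167} = 433962 + \frac{1}{\frac{65810008925}{486879}} = 433962 + \frac{486879}{65810008925} = \frac{28559043093597729}{65810008925}$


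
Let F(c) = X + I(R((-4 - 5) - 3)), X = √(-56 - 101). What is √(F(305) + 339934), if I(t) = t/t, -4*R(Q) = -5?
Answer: √(339935 + I*√157) ≈ 583.04 + 0.01*I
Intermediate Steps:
R(Q) = 5/4 (R(Q) = -¼*(-5) = 5/4)
X = I*√157 (X = √(-157) = I*√157 ≈ 12.53*I)
I(t) = 1
F(c) = 1 + I*√157 (F(c) = I*√157 + 1 = 1 + I*√157)
√(F(305) + 339934) = √((1 + I*√157) + 339934) = √(339935 + I*√157)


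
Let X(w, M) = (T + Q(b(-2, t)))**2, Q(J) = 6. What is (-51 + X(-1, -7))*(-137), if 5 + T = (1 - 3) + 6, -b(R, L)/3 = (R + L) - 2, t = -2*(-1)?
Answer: 3562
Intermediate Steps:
t = 2
b(R, L) = 6 - 3*L - 3*R (b(R, L) = -3*((R + L) - 2) = -3*((L + R) - 2) = -3*(-2 + L + R) = 6 - 3*L - 3*R)
T = -1 (T = -5 + ((1 - 3) + 6) = -5 + (-2 + 6) = -5 + 4 = -1)
X(w, M) = 25 (X(w, M) = (-1 + 6)**2 = 5**2 = 25)
(-51 + X(-1, -7))*(-137) = (-51 + 25)*(-137) = -26*(-137) = 3562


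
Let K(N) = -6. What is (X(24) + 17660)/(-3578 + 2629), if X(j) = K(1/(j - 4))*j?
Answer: -17516/949 ≈ -18.457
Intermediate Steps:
X(j) = -6*j
(X(24) + 17660)/(-3578 + 2629) = (-6*24 + 17660)/(-3578 + 2629) = (-144 + 17660)/(-949) = 17516*(-1/949) = -17516/949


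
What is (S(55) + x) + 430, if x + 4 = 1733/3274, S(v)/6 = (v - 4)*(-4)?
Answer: -2610919/3274 ≈ -797.47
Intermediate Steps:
S(v) = 96 - 24*v (S(v) = 6*((v - 4)*(-4)) = 6*((-4 + v)*(-4)) = 6*(16 - 4*v) = 96 - 24*v)
x = -11363/3274 (x = -4 + 1733/3274 = -11363/3274 ≈ -3.4707)
(S(55) + x) + 430 = ((96 - 24*55) - 11363/3274) + 430 = ((96 - 1320) - 11363/3274) + 430 = (-1224 - 11363/3274) + 430 = -4018739/3274 + 430 = -2610919/3274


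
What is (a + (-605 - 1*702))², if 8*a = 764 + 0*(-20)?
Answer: 5870929/4 ≈ 1.4677e+6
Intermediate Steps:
a = 191/2 (a = (764 + 0*(-20))/8 = (764 + 0)/8 = (⅛)*764 = 191/2 ≈ 95.500)
(a + (-605 - 1*702))² = (191/2 + (-605 - 1*702))² = (191/2 + (-605 - 702))² = (191/2 - 1307)² = (-2423/2)² = 5870929/4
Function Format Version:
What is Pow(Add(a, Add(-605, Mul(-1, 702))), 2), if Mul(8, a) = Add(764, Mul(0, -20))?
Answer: Rational(5870929, 4) ≈ 1.4677e+6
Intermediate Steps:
a = Rational(191, 2) (a = Mul(Rational(1, 8), Add(764, Mul(0, -20))) = Mul(Rational(1, 8), Add(764, 0)) = Mul(Rational(1, 8), 764) = Rational(191, 2) ≈ 95.500)
Pow(Add(a, Add(-605, Mul(-1, 702))), 2) = Pow(Add(Rational(191, 2), Add(-605, Mul(-1, 702))), 2) = Pow(Add(Rational(191, 2), Add(-605, -702)), 2) = Pow(Add(Rational(191, 2), -1307), 2) = Pow(Rational(-2423, 2), 2) = Rational(5870929, 4)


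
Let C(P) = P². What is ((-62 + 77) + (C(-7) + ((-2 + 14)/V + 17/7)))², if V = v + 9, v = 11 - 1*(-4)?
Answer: 877969/196 ≈ 4479.4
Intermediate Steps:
v = 15 (v = 11 + 4 = 15)
V = 24 (V = 15 + 9 = 24)
((-62 + 77) + (C(-7) + ((-2 + 14)/V + 17/7)))² = ((-62 + 77) + ((-7)² + ((-2 + 14)/24 + 17/7)))² = (15 + (49 + (12*(1/24) + 17*(⅐))))² = (15 + (49 + (½ + 17/7)))² = (15 + (49 + 41/14))² = (15 + 727/14)² = (937/14)² = 877969/196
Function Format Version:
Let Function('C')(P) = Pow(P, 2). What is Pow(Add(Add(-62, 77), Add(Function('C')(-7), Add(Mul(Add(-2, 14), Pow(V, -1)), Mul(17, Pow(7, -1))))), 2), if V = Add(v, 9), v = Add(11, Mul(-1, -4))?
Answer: Rational(877969, 196) ≈ 4479.4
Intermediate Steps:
v = 15 (v = Add(11, 4) = 15)
V = 24 (V = Add(15, 9) = 24)
Pow(Add(Add(-62, 77), Add(Function('C')(-7), Add(Mul(Add(-2, 14), Pow(V, -1)), Mul(17, Pow(7, -1))))), 2) = Pow(Add(Add(-62, 77), Add(Pow(-7, 2), Add(Mul(Add(-2, 14), Pow(24, -1)), Mul(17, Pow(7, -1))))), 2) = Pow(Add(15, Add(49, Add(Mul(12, Rational(1, 24)), Mul(17, Rational(1, 7))))), 2) = Pow(Add(15, Add(49, Add(Rational(1, 2), Rational(17, 7)))), 2) = Pow(Add(15, Add(49, Rational(41, 14))), 2) = Pow(Add(15, Rational(727, 14)), 2) = Pow(Rational(937, 14), 2) = Rational(877969, 196)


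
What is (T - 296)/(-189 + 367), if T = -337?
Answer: -633/178 ≈ -3.5562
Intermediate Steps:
(T - 296)/(-189 + 367) = (-337 - 296)/(-189 + 367) = -633/178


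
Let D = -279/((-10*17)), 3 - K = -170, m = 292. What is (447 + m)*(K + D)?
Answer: 21940171/170 ≈ 1.2906e+5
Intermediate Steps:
K = 173 (K = 3 - 1*(-170) = 3 + 170 = 173)
D = 279/170 (D = -279/(-170) = -279*(-1/170) = 279/170 ≈ 1.6412)
(447 + m)*(K + D) = (447 + 292)*(173 + 279/170) = 739*(29689/170) = 21940171/170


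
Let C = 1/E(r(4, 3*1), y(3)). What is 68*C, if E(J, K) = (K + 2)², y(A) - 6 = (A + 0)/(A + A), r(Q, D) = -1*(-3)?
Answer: 16/17 ≈ 0.94118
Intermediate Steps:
r(Q, D) = 3
y(A) = 13/2 (y(A) = 6 + (A + 0)/(A + A) = 6 + A/((2*A)) = 6 + A*(1/(2*A)) = 6 + ½ = 13/2)
E(J, K) = (2 + K)²
C = 4/289 (C = 1/((2 + 13/2)²) = 1/((17/2)²) = 1/(289/4) = 4/289 ≈ 0.013841)
68*C = 68*(4/289) = 16/17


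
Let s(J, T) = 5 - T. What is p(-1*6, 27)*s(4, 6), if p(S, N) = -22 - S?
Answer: 16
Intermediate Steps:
p(-1*6, 27)*s(4, 6) = (-22 - (-1)*6)*(5 - 1*6) = (-22 - 1*(-6))*(5 - 6) = (-22 + 6)*(-1) = -16*(-1) = 16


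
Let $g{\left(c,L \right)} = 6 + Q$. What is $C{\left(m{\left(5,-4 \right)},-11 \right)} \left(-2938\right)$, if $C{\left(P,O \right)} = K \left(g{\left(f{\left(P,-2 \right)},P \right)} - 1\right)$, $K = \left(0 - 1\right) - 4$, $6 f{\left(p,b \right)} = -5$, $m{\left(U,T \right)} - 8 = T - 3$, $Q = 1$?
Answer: $88140$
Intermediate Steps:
$m{\left(U,T \right)} = 5 + T$ ($m{\left(U,T \right)} = 8 + \left(T - 3\right) = 8 + \left(-3 + T\right) = 5 + T$)
$f{\left(p,b \right)} = - \frac{5}{6}$ ($f{\left(p,b \right)} = \frac{1}{6} \left(-5\right) = - \frac{5}{6}$)
$g{\left(c,L \right)} = 7$ ($g{\left(c,L \right)} = 6 + 1 = 7$)
$K = -5$ ($K = -1 - 4 = -5$)
$C{\left(P,O \right)} = -30$ ($C{\left(P,O \right)} = - 5 \left(7 - 1\right) = \left(-5\right) 6 = -30$)
$C{\left(m{\left(5,-4 \right)},-11 \right)} \left(-2938\right) = \left(-30\right) \left(-2938\right) = 88140$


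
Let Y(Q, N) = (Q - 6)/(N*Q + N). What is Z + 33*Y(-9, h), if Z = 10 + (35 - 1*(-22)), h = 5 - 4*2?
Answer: 371/8 ≈ 46.375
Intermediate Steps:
h = -3 (h = 5 - 8 = -3)
Y(Q, N) = (-6 + Q)/(N + N*Q)
Z = 67 (Z = 10 + (35 + 22) = 10 + 57 = 67)
Z + 33*Y(-9, h) = 67 + 33*((-6 - 9)/((-3)*(1 - 9))) = 67 + 33*(-1/3*(-15)/(-8)) = 67 + 33*(-1/3*(-1/8)*(-15)) = 67 + 33*(-5/8) = 67 - 165/8 = 371/8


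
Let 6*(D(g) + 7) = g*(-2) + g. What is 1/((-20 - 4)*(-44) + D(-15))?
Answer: 2/2103 ≈ 0.00095102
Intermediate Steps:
D(g) = -7 - g/6 (D(g) = -7 + (g*(-2) + g)/6 = -7 + (-2*g + g)/6 = -7 + (-g)/6 = -7 - g/6)
1/((-20 - 4)*(-44) + D(-15)) = 1/((-20 - 4)*(-44) + (-7 - ⅙*(-15))) = 1/(-24*(-44) + (-7 + 5/2)) = 1/(1056 - 9/2) = 1/(2103/2) = 2/2103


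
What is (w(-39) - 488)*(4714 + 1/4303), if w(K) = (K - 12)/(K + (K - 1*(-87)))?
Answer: -30041111983/12909 ≈ -2.3271e+6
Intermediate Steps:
w(K) = (-12 + K)/(87 + 2*K) (w(K) = (-12 + K)/(K + (K + 87)) = (-12 + K)/(K + (87 + K)) = (-12 + K)/(87 + 2*K))
(w(-39) - 488)*(4714 + 1/4303) = ((-12 - 39)/(87 + 2*(-39)) - 488)*(4714 + 1/4303) = (-51/(87 - 78) - 488)*(4714 + 1/4303) = (-51/9 - 488)*(20284343/4303) = ((⅑)*(-51) - 488)*(20284343/4303) = (-17/3 - 488)*(20284343/4303) = -1481/3*20284343/4303 = -30041111983/12909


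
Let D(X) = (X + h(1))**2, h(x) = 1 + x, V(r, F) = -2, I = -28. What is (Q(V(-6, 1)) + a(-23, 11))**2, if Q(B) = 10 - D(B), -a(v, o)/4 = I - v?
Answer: 900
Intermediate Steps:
a(v, o) = 112 + 4*v (a(v, o) = -4*(-28 - v) = 112 + 4*v)
D(X) = (2 + X)**2 (D(X) = (X + (1 + 1))**2 = (X + 2)**2 = (2 + X)**2)
Q(B) = 10 - (2 + B)**2
(Q(V(-6, 1)) + a(-23, 11))**2 = ((10 - (2 - 2)**2) + (112 + 4*(-23)))**2 = ((10 - 1*0**2) + (112 - 92))**2 = ((10 - 1*0) + 20)**2 = ((10 + 0) + 20)**2 = (10 + 20)**2 = 30**2 = 900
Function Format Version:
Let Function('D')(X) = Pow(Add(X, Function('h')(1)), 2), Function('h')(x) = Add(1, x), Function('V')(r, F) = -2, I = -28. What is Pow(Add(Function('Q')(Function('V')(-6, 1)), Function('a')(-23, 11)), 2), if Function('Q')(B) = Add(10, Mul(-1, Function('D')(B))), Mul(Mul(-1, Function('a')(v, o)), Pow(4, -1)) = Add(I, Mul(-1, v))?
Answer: 900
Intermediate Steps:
Function('a')(v, o) = Add(112, Mul(4, v)) (Function('a')(v, o) = Mul(-4, Add(-28, Mul(-1, v))) = Add(112, Mul(4, v)))
Function('D')(X) = Pow(Add(2, X), 2) (Function('D')(X) = Pow(Add(X, Add(1, 1)), 2) = Pow(Add(X, 2), 2) = Pow(Add(2, X), 2))
Function('Q')(B) = Add(10, Mul(-1, Pow(Add(2, B), 2)))
Pow(Add(Function('Q')(Function('V')(-6, 1)), Function('a')(-23, 11)), 2) = Pow(Add(Add(10, Mul(-1, Pow(Add(2, -2), 2))), Add(112, Mul(4, -23))), 2) = Pow(Add(Add(10, Mul(-1, Pow(0, 2))), Add(112, -92)), 2) = Pow(Add(Add(10, Mul(-1, 0)), 20), 2) = Pow(Add(Add(10, 0), 20), 2) = Pow(Add(10, 20), 2) = Pow(30, 2) = 900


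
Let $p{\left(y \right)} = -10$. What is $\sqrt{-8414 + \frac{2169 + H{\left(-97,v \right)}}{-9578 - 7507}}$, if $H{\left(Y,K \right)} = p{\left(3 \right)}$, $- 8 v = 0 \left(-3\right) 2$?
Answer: $\frac{i \sqrt{8498477985}}{1005} \approx 91.729 i$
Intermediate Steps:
$v = 0$ ($v = - \frac{0 \left(-3\right) 2}{8} = - \frac{0 \cdot 2}{8} = \left(- \frac{1}{8}\right) 0 = 0$)
$H{\left(Y,K \right)} = -10$
$\sqrt{-8414 + \frac{2169 + H{\left(-97,v \right)}}{-9578 - 7507}} = \sqrt{-8414 + \frac{2169 - 10}{-9578 - 7507}} = \sqrt{-8414 + \frac{2159}{-17085}} = \sqrt{-8414 + 2159 \left(- \frac{1}{17085}\right)} = \sqrt{-8414 - \frac{127}{1005}} = \sqrt{- \frac{8456197}{1005}} = \frac{i \sqrt{8498477985}}{1005}$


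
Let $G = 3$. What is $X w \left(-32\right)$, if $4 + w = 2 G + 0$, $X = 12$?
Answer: $-768$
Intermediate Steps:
$w = 2$ ($w = -4 + \left(2 \cdot 3 + 0\right) = -4 + \left(6 + 0\right) = -4 + 6 = 2$)
$X w \left(-32\right) = 12 \cdot 2 \left(-32\right) = 24 \left(-32\right) = -768$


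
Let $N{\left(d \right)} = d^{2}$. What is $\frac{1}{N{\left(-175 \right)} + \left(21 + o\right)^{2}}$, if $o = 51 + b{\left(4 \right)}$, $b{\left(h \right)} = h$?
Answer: $\frac{1}{36401} \approx 2.7472 \cdot 10^{-5}$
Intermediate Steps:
$o = 55$ ($o = 51 + 4 = 55$)
$\frac{1}{N{\left(-175 \right)} + \left(21 + o\right)^{2}} = \frac{1}{\left(-175\right)^{2} + \left(21 + 55\right)^{2}} = \frac{1}{30625 + 76^{2}} = \frac{1}{30625 + 5776} = \frac{1}{36401}$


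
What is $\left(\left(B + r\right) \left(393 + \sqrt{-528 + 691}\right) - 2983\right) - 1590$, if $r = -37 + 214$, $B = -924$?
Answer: $-298144 - 747 \sqrt{163} \approx -3.0768 \cdot 10^{5}$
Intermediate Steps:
$r = 177$
$\left(\left(B + r\right) \left(393 + \sqrt{-528 + 691}\right) - 2983\right) - 1590 = \left(\left(-924 + 177\right) \left(393 + \sqrt{-528 + 691}\right) - 2983\right) - 1590 = \left(- 747 \left(393 + \sqrt{163}\right) - 2983\right) - 1590 = \left(\left(-293571 - 747 \sqrt{163}\right) - 2983\right) - 1590 = \left(-296554 - 747 \sqrt{163}\right) - 1590 = -298144 - 747 \sqrt{163}$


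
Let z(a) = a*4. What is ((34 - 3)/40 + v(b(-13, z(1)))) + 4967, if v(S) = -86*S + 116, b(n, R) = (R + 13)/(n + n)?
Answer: 2672803/520 ≈ 5140.0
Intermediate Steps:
z(a) = 4*a
b(n, R) = (13 + R)/(2*n) (b(n, R) = (13 + R)/((2*n)) = (13 + R)*(1/(2*n)) = (13 + R)/(2*n))
v(S) = 116 - 86*S
((34 - 3)/40 + v(b(-13, z(1)))) + 4967 = ((34 - 3)/40 + (116 - 43*(13 + 4*1)/(-13))) + 4967 = ((1/40)*31 + (116 - 43*(-1)*(13 + 4)/13)) + 4967 = (31/40 + (116 - 43*(-1)*17/13)) + 4967 = (31/40 + (116 - 86*(-17/26))) + 4967 = (31/40 + (116 + 731/13)) + 4967 = (31/40 + 2239/13) + 4967 = 89963/520 + 4967 = 2672803/520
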